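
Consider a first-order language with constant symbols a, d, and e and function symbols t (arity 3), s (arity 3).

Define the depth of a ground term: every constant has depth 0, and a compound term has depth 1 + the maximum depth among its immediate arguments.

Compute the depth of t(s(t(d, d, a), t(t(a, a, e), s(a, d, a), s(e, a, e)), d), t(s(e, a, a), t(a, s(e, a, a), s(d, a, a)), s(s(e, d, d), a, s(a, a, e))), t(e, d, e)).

4

depth(t(d, d, a)) = 1 + max(0, 0, 0) = 1
depth(t(a, a, e)) = 1 + max(0, 0, 0) = 1
depth(s(a, d, a)) = 1 + max(0, 0, 0) = 1
depth(s(e, a, e)) = 1 + max(0, 0, 0) = 1
depth(t(t(a, a, e), s(a, d, a), s(e, a, e))) = 1 + max(1, 1, 1) = 2
depth(s(t(d, d, a), t(t(a, a, e), s(a, d, a), s(e, a, e)), d)) = 1 + max(1, 2, 0) = 3
depth(s(e, a, a)) = 1 + max(0, 0, 0) = 1
depth(s(d, a, a)) = 1 + max(0, 0, 0) = 1
depth(t(a, s(e, a, a), s(d, a, a))) = 1 + max(0, 1, 1) = 2
depth(s(e, d, d)) = 1 + max(0, 0, 0) = 1
depth(s(a, a, e)) = 1 + max(0, 0, 0) = 1
depth(s(s(e, d, d), a, s(a, a, e))) = 1 + max(1, 0, 1) = 2
depth(t(s(e, a, a), t(a, s(e, a, a), s(d, a, a)), s(s(e, d, d), a, s(a, a, e)))) = 1 + max(1, 2, 2) = 3
depth(t(e, d, e)) = 1 + max(0, 0, 0) = 1
depth(t(s(t(d, d, a), t(t(a, a, e), s(a, d, a), s(e, a, e)), d), t(s(e, a, a), t(a, s(e, a, a), s(d, a, a)), s(s(e, d, d), a, s(a, a, e))), t(e, d, e))) = 1 + max(3, 3, 1) = 4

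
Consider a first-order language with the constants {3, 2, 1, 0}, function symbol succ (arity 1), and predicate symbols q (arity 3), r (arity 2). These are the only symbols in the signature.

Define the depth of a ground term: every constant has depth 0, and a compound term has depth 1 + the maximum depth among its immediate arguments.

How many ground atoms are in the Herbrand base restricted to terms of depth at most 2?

1872

First count ground terms of depth ≤ 2.
If N_k denotes the number of depth-≤k ground terms, the 4 constants give N_0 = 4, and each function symbol of arity r contributes N_{k-1}^r new terms at level k: N_k = 4 + N_{k-1}.
N_0 = 4
N_1 = 4 + 4 = 8
N_2 = 4 + 8 = 12
So |H| = 12.
Ground atoms are formed by filling each argument slot of a predicate with a term from H, so an r-ary predicate gives |H|^r atoms:
  q: 12^3 = 1728;  r: 12^2 = 144
Total ground atoms: 1728 + 144 = 1872.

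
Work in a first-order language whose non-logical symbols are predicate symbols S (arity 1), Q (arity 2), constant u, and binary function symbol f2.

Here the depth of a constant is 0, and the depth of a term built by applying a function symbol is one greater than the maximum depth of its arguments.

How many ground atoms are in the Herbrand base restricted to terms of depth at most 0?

2

First count ground terms of depth ≤ 0.
Let N_k = |{terms of depth ≤ k}|. Then N_0 = 1 and N_k = 1 + N_{k-1}^2 for k ≥ 1 (one summand per function symbol, arity giving the exponent).
N_0 = 1
Explicitly: u.
So |H| = 1.
A ground atom is a predicate applied to a tuple of terms from H, so the count is the sum over predicates of |H|^arity:
  S: 1;  Q: 1^2 = 1
Total ground atoms: 1 + 1 = 2.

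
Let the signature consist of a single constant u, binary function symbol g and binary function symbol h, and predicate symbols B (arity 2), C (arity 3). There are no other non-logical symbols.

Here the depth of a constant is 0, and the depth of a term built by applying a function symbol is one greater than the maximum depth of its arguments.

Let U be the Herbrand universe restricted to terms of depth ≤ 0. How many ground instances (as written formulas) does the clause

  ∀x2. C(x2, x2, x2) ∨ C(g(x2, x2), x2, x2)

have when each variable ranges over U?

1

Ground terms of depth ≤ 0:
  Count level by level. With function symbols g/2, h/2, the terms of depth ≤ k are the 1 constant together with each function applied to depth-≤(k−1) tuples, so N_k = 1 + N_{k-1}^2 + N_{k-1}^2.
  N_0 = 1
So there is exactly 1 ground term available for substitution.
The variable x2 ranges independently over the available ground terms, and distinct assignments produce distinct instances.
Number of ground instances = 1.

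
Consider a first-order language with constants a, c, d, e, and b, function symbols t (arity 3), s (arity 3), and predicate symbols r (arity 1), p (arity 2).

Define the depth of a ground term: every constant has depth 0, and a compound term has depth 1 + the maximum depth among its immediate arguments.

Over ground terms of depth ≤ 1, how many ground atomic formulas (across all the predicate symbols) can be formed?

65280

First count ground terms of depth ≤ 1.
Let N_k count ground terms of depth at most k. Each non-constant term of depth ≤ k is some function symbol applied to depth-≤(k−1) arguments, giving N_k = 5 + N_{k-1}^3 + N_{k-1}^3.
N_0 = 5
N_1 = 5 + 5^3 + 5^3 = 255
So |H| = 255.
Each predicate of arity r yields |H|^r ground atoms (one per choice of an r-tuple from H):
  r: 255;  p: 255^2 = 65025
Total ground atoms: 255 + 65025 = 65280.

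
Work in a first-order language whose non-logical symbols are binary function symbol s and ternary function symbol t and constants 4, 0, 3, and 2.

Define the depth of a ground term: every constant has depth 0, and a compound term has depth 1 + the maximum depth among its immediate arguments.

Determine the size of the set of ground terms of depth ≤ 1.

84

Let N_k = |{terms of depth ≤ k}|. Then N_0 = 4 and N_k = 4 + N_{k-1}^2 + N_{k-1}^3 for k ≥ 1 (one summand per function symbol, arity giving the exponent).
N_0 = 4
N_1 = 4 + 4^2 + 4^3 = 84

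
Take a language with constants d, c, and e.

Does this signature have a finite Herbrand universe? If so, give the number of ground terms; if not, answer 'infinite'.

3

There are no function symbols, so every ground term is one of the 3 constants.
The Herbrand universe is {d, c, e}, which is finite with 3 elements.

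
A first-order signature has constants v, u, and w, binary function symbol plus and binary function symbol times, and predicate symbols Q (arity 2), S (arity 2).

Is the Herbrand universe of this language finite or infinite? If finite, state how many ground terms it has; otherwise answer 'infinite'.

The signature has at least one function symbol (plus, arity 2) and at least one constant (v).
Iterating plus gives infinitely many distinct ground terms: v, plus(v, v), plus(plus(v, v), plus(v, v)), ...
So the Herbrand universe is infinite.

infinite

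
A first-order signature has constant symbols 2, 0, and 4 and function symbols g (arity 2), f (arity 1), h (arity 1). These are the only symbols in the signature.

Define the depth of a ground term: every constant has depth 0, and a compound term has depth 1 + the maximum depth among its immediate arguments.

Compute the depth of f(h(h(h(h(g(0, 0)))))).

depth(g(0, 0)) = 1 + max(0, 0) = 1
depth(h(g(0, 0))) = 1 + depth(g(0, 0)) = 1 + 1 = 2
depth(h(h(g(0, 0)))) = 1 + depth(h(g(0, 0))) = 1 + 2 = 3
depth(h(h(h(g(0, 0))))) = 1 + depth(h(h(g(0, 0)))) = 1 + 3 = 4
depth(h(h(h(h(g(0, 0)))))) = 1 + depth(h(h(h(g(0, 0))))) = 1 + 4 = 5
depth(f(h(h(h(h(g(0, 0))))))) = 1 + depth(h(h(h(h(g(0, 0)))))) = 1 + 5 = 6

6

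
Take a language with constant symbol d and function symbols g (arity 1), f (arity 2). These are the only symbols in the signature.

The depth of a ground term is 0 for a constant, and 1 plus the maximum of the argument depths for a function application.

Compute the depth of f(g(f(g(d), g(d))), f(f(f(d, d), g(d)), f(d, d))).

depth(g(d)) = 1 + depth(d) = 1 + 0 = 1
depth(f(g(d), g(d))) = 1 + max(1, 1) = 2
depth(g(f(g(d), g(d)))) = 1 + depth(f(g(d), g(d))) = 1 + 2 = 3
depth(f(d, d)) = 1 + max(0, 0) = 1
depth(f(f(d, d), g(d))) = 1 + max(1, 1) = 2
depth(f(f(f(d, d), g(d)), f(d, d))) = 1 + max(2, 1) = 3
depth(f(g(f(g(d), g(d))), f(f(f(d, d), g(d)), f(d, d)))) = 1 + max(3, 3) = 4

4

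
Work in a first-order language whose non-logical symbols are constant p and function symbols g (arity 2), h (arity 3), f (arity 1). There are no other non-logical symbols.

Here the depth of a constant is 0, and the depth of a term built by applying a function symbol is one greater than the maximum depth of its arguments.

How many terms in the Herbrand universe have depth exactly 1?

3

Write N_k for the number of ground terms of depth ≤ k. A term of depth ≤ k is either a constant or a function symbol applied to arguments of depth ≤ k−1, so N_k = 1 + N_{k-1}^2 + N_{k-1}^3 + N_{k-1}.
N_0 = 1
N_1 = 1 + 1^2 + 1^3 + 1 = 4
Terms of depth exactly 1: N_1 − N_0 = 4 − 1 = 3.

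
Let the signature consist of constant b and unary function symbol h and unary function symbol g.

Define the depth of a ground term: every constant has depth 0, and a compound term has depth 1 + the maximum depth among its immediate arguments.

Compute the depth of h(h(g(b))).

depth(g(b)) = 1 + depth(b) = 1 + 0 = 1
depth(h(g(b))) = 1 + depth(g(b)) = 1 + 1 = 2
depth(h(h(g(b)))) = 1 + depth(h(g(b))) = 1 + 2 = 3

3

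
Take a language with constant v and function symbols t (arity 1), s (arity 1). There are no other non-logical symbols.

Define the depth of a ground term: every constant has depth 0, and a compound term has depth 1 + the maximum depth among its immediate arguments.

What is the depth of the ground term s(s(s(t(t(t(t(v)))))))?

7

depth(t(v)) = 1 + depth(v) = 1 + 0 = 1
depth(t(t(v))) = 1 + depth(t(v)) = 1 + 1 = 2
depth(t(t(t(v)))) = 1 + depth(t(t(v))) = 1 + 2 = 3
depth(t(t(t(t(v))))) = 1 + depth(t(t(t(v)))) = 1 + 3 = 4
depth(s(t(t(t(t(v)))))) = 1 + depth(t(t(t(t(v))))) = 1 + 4 = 5
depth(s(s(t(t(t(t(v))))))) = 1 + depth(s(t(t(t(t(v)))))) = 1 + 5 = 6
depth(s(s(s(t(t(t(t(v)))))))) = 1 + depth(s(s(t(t(t(t(v))))))) = 1 + 6 = 7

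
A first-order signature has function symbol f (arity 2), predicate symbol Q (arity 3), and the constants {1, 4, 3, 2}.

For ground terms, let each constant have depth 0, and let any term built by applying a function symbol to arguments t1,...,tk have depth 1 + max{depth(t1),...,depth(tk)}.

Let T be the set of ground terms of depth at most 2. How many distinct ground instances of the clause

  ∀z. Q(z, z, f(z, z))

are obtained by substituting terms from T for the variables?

404

Ground terms of depth ≤ 2:
  Count level by level. With function symbols f/2, the terms of depth ≤ k are the 4 constants together with each function applied to depth-≤(k−1) tuples, so N_k = 4 + N_{k-1}^2.
  N_0 = 4
  N_1 = 4 + 4^2 = 20
  N_2 = 4 + 20^2 = 404
So there are 404 ground terms available for substitution.
The clause has 1 distinct variable (z), which appears in the body. In the free term algebra distinct substitutions yield syntactically distinct ground instances.
Number of ground instances = 404.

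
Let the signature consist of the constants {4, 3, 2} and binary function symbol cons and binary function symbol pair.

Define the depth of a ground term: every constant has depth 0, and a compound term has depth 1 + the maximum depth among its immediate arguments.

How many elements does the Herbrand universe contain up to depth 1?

21

Let N_k = |{terms of depth ≤ k}|. Then N_0 = 3 and N_k = 3 + N_{k-1}^2 + N_{k-1}^2 for k ≥ 1 (one summand per function symbol, arity giving the exponent).
N_0 = 3
N_1 = 3 + 3^2 + 3^2 = 21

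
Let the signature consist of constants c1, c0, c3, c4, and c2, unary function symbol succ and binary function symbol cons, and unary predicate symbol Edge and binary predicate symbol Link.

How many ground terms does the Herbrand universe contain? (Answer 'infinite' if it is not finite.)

infinite

The signature has at least one function symbol (succ, arity 1) and at least one constant (c1).
Iterating succ gives infinitely many distinct ground terms: c1, succ(c1), succ(succ(c1)), ...
So the Herbrand universe is infinite.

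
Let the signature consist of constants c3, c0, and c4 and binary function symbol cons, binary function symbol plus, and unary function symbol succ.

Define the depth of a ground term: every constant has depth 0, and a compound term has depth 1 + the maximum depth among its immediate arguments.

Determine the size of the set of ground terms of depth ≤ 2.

1179

Let N_k = |{terms of depth ≤ k}|. Then N_0 = 3 and N_k = 3 + N_{k-1}^2 + N_{k-1}^2 + N_{k-1} for k ≥ 1 (one summand per function symbol, arity giving the exponent).
N_0 = 3
N_1 = 3 + 3^2 + 3^2 + 3 = 24
N_2 = 3 + 24^2 + 24^2 + 24 = 1179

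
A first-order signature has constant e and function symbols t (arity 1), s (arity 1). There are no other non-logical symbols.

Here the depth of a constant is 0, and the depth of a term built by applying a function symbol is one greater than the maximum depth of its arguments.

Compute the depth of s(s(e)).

depth(s(e)) = 1 + depth(e) = 1 + 0 = 1
depth(s(s(e))) = 1 + depth(s(e)) = 1 + 1 = 2

2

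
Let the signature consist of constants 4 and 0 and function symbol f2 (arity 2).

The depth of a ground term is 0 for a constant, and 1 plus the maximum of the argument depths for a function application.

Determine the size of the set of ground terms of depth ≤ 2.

38

Let N_k count ground terms of depth at most k. Each non-constant term of depth ≤ k is some function symbol applied to depth-≤(k−1) arguments, giving N_k = 2 + N_{k-1}^2.
N_0 = 2
N_1 = 2 + 2^2 = 6
N_2 = 2 + 6^2 = 38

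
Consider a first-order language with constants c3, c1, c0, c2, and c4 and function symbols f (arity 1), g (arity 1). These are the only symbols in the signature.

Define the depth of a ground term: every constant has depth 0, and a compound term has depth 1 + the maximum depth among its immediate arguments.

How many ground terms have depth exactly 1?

If N_k denotes the number of depth-≤k ground terms, the 5 constants give N_0 = 5, and each function symbol of arity r contributes N_{k-1}^r new terms at level k: N_k = 5 + N_{k-1} + N_{k-1}.
N_0 = 5
N_1 = 5 + 5 + 5 = 15
Terms of depth exactly 1: N_1 − N_0 = 15 − 5 = 10.

10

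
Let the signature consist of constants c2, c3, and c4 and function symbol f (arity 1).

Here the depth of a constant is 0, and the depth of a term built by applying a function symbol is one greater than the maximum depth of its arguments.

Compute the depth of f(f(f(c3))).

depth(f(c3)) = 1 + depth(c3) = 1 + 0 = 1
depth(f(f(c3))) = 1 + depth(f(c3)) = 1 + 1 = 2
depth(f(f(f(c3)))) = 1 + depth(f(f(c3))) = 1 + 2 = 3

3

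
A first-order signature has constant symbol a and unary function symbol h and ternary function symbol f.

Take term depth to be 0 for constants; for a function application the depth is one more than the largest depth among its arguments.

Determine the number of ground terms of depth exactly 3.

29792

If N_k denotes the number of depth-≤k ground terms, the 1 constant gives N_0 = 1, and each function symbol of arity r contributes N_{k-1}^r new terms at level k: N_k = 1 + N_{k-1} + N_{k-1}^3.
N_0 = 1
N_1 = 1 + 1 + 1^3 = 3
N_2 = 1 + 3 + 3^3 = 31
N_3 = 1 + 31 + 31^3 = 29823
Terms of depth exactly 3: N_3 − N_2 = 29823 − 31 = 29792.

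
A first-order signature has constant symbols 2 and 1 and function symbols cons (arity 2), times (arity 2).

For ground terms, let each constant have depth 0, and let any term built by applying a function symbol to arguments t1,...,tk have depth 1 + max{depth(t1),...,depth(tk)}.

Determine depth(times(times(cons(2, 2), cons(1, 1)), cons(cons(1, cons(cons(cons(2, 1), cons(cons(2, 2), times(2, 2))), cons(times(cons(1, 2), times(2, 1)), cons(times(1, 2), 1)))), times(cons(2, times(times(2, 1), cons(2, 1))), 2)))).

depth(cons(2, 2)) = 1 + max(0, 0) = 1
depth(cons(1, 1)) = 1 + max(0, 0) = 1
depth(times(cons(2, 2), cons(1, 1))) = 1 + max(1, 1) = 2
depth(cons(2, 1)) = 1 + max(0, 0) = 1
depth(times(2, 2)) = 1 + max(0, 0) = 1
depth(cons(cons(2, 2), times(2, 2))) = 1 + max(1, 1) = 2
depth(cons(cons(2, 1), cons(cons(2, 2), times(2, 2)))) = 1 + max(1, 2) = 3
depth(cons(1, 2)) = 1 + max(0, 0) = 1
depth(times(2, 1)) = 1 + max(0, 0) = 1
depth(times(cons(1, 2), times(2, 1))) = 1 + max(1, 1) = 2
depth(times(1, 2)) = 1 + max(0, 0) = 1
depth(cons(times(1, 2), 1)) = 1 + max(1, 0) = 2
depth(cons(times(cons(1, 2), times(2, 1)), cons(times(1, 2), 1))) = 1 + max(2, 2) = 3
depth(cons(cons(cons(2, 1), cons(cons(2, 2), times(2, 2))), cons(times(cons(1, 2), times(2, 1)), cons(times(1, 2), 1)))) = 1 + max(3, 3) = 4
depth(cons(1, cons(cons(cons(2, 1), cons(cons(2, 2), times(2, 2))), cons(times(cons(1, 2), times(2, 1)), cons(times(1, 2), 1))))) = 1 + max(0, 4) = 5
depth(times(times(2, 1), cons(2, 1))) = 1 + max(1, 1) = 2
depth(cons(2, times(times(2, 1), cons(2, 1)))) = 1 + max(0, 2) = 3
depth(times(cons(2, times(times(2, 1), cons(2, 1))), 2)) = 1 + max(3, 0) = 4
depth(cons(cons(1, cons(cons(cons(2, 1), cons(cons(2, 2), times(2, 2))), cons(times(cons(1, 2), times(2, 1)), cons(times(1, 2), 1)))), times(cons(2, times(times(2, 1), cons(2, 1))), 2))) = 1 + max(5, 4) = 6
depth(times(times(cons(2, 2), cons(1, 1)), cons(cons(1, cons(cons(cons(2, 1), cons(cons(2, 2), times(2, 2))), cons(times(cons(1, 2), times(2, 1)), cons(times(1, 2), 1)))), times(cons(2, times(times(2, 1), cons(2, 1))), 2)))) = 1 + max(2, 6) = 7

7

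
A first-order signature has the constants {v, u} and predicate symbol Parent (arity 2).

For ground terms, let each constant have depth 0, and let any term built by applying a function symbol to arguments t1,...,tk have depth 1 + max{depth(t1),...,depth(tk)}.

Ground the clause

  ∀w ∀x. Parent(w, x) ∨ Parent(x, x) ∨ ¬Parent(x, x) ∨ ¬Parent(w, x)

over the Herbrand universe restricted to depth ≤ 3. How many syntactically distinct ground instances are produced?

4

Ground terms of depth ≤ 3:
  With no function symbols every ground term is a constant, so there are exactly 2 ground terms at every depth bound.
  N_0 = 2
  N_1 = 2
  N_2 = 2
  N_3 = 2
  Explicitly: v, u.
So there are 2 ground terms available for substitution.
The clause has 2 distinct variables (w, x), each appearing in the body. In the free term algebra distinct substitutions yield syntactically distinct ground instances.
Number of ground instances = 2^2 = 4.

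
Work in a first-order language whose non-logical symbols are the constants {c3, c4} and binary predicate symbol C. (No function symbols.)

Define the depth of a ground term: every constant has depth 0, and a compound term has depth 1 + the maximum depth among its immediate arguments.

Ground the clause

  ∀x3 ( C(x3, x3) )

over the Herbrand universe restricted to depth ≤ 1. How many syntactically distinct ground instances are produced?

2

Ground terms of depth ≤ 1:
  With no function symbols every ground term is a constant, so there are exactly 2 ground terms at every depth bound.
  N_0 = 2
  N_1 = 2
  Explicitly: c3, c4.
So there are 2 ground terms available for substitution.
The body mentions the single quantified variable x3; since ground terms form a free algebra, no two substitutions collapse to the same formula.
Number of ground instances = 2.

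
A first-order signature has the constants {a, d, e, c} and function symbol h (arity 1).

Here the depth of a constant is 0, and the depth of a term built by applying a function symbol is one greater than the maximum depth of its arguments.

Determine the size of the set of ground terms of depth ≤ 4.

Let N_k count ground terms of depth at most k. Each non-constant term of depth ≤ k is some function symbol applied to depth-≤(k−1) arguments, giving N_k = 4 + N_{k-1}.
N_0 = 4
N_1 = 4 + 4 = 8
N_2 = 4 + 8 = 12
N_3 = 4 + 12 = 16
N_4 = 4 + 16 = 20

20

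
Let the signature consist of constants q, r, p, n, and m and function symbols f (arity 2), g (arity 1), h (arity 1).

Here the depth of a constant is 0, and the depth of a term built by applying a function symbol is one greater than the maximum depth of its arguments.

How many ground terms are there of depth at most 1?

Count level by level. With function symbols f/2, g/1, h/1, the terms of depth ≤ k are the 5 constants together with each function applied to depth-≤(k−1) tuples, so N_k = 5 + N_{k-1}^2 + N_{k-1} + N_{k-1}.
N_0 = 5
N_1 = 5 + 5^2 + 5 + 5 = 40

40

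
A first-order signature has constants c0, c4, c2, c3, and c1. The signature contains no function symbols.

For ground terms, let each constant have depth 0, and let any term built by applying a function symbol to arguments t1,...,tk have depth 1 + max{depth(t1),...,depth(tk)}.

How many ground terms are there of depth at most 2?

With no function symbols every ground term is a constant, so there are exactly 5 ground terms at every depth bound.
N_0 = 5
N_1 = 5
N_2 = 5
Explicitly: c0, c4, c2, c3, c1.

5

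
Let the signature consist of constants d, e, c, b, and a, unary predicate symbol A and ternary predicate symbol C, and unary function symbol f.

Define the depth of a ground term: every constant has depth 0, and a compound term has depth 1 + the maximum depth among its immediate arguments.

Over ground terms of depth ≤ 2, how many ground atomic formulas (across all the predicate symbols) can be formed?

First count ground terms of depth ≤ 2.
Let N_k = |{terms of depth ≤ k}|. Then N_0 = 5 and N_k = 5 + N_{k-1} for k ≥ 1 (one summand per function symbol, arity giving the exponent).
N_0 = 5
N_1 = 5 + 5 = 10
N_2 = 5 + 10 = 15
So |H| = 15.
Each predicate of arity r yields |H|^r ground atoms (one per choice of an r-tuple from H):
  A: 15;  C: 15^3 = 3375
Total ground atoms: 15 + 3375 = 3390.

3390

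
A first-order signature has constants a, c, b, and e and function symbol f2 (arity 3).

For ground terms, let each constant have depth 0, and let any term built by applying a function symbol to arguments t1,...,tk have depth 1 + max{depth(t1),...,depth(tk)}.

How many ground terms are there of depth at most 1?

68

Write N_k for the number of ground terms of depth ≤ k. A term of depth ≤ k is either a constant or a function symbol applied to arguments of depth ≤ k−1, so N_k = 4 + N_{k-1}^3.
N_0 = 4
N_1 = 4 + 4^3 = 68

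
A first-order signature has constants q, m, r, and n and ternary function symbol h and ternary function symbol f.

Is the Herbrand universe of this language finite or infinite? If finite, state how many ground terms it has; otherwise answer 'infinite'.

The signature has at least one function symbol (h, arity 3) and at least one constant (q).
Iterating h gives infinitely many distinct ground terms: q, h(q, q, q), h(h(q, q, q), h(q, q, q), h(q, q, q)), ...
So the Herbrand universe is infinite.

infinite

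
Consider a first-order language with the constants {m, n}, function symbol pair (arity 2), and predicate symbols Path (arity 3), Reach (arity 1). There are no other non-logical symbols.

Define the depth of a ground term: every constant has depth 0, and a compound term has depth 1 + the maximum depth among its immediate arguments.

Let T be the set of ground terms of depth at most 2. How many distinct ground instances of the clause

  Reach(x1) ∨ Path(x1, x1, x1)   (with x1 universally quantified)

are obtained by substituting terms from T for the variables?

Ground terms of depth ≤ 2:
  Count level by level. With function symbols pair/2, the terms of depth ≤ k are the 2 constants together with each function applied to depth-≤(k−1) tuples, so N_k = 2 + N_{k-1}^2.
  N_0 = 2
  N_1 = 2 + 2^2 = 6
  N_2 = 2 + 6^2 = 38
So there are 38 ground terms available for substitution.
The body mentions the single quantified variable x1; since ground terms form a free algebra, no two substitutions collapse to the same formula.
Number of ground instances = 38.

38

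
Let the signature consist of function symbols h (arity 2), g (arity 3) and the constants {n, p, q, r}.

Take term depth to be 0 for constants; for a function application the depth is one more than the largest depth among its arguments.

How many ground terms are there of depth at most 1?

Let N_k count ground terms of depth at most k. Each non-constant term of depth ≤ k is some function symbol applied to depth-≤(k−1) arguments, giving N_k = 4 + N_{k-1}^2 + N_{k-1}^3.
N_0 = 4
N_1 = 4 + 4^2 + 4^3 = 84

84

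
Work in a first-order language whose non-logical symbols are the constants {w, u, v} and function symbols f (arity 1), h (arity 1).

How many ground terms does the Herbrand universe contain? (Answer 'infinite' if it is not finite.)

infinite

The signature has at least one function symbol (f, arity 1) and at least one constant (w).
Iterating f gives infinitely many distinct ground terms: w, f(w), f(f(w)), ...
So the Herbrand universe is infinite.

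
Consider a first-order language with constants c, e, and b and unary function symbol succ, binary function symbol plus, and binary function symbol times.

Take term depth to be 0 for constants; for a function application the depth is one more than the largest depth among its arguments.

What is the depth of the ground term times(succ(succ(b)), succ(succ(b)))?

depth(succ(b)) = 1 + depth(b) = 1 + 0 = 1
depth(succ(succ(b))) = 1 + depth(succ(b)) = 1 + 1 = 2
depth(times(succ(succ(b)), succ(succ(b)))) = 1 + max(2, 2) = 3

3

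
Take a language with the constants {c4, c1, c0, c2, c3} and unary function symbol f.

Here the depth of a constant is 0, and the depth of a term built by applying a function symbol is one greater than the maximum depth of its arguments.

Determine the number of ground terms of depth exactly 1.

5

If N_k denotes the number of depth-≤k ground terms, the 5 constants give N_0 = 5, and each function symbol of arity r contributes N_{k-1}^r new terms at level k: N_k = 5 + N_{k-1}.
N_0 = 5
N_1 = 5 + 5 = 10
Terms of depth exactly 1: N_1 − N_0 = 10 − 5 = 5.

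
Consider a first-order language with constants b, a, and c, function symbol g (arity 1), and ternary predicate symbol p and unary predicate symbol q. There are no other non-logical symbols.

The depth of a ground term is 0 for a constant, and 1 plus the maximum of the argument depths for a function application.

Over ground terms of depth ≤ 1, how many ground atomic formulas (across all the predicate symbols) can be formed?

First count ground terms of depth ≤ 1.
Count level by level. With function symbols g/1, the terms of depth ≤ k are the 3 constants together with each function applied to depth-≤(k−1) tuples, so N_k = 3 + N_{k-1}.
N_0 = 3
N_1 = 3 + 3 = 6
So |H| = 6.
Each predicate of arity r yields |H|^r ground atoms (one per choice of an r-tuple from H):
  p: 6^3 = 216;  q: 6
Total ground atoms: 216 + 6 = 222.

222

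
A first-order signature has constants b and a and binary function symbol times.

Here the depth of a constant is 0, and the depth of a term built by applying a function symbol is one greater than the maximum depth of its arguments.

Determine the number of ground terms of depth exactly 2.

32

If N_k denotes the number of depth-≤k ground terms, the 2 constants give N_0 = 2, and each function symbol of arity r contributes N_{k-1}^r new terms at level k: N_k = 2 + N_{k-1}^2.
N_0 = 2
N_1 = 2 + 2^2 = 6
N_2 = 2 + 6^2 = 38
Terms of depth exactly 2: N_2 − N_1 = 38 − 6 = 32.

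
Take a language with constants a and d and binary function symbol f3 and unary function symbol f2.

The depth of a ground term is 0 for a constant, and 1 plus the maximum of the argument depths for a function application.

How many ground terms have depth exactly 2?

If N_k denotes the number of depth-≤k ground terms, the 2 constants give N_0 = 2, and each function symbol of arity r contributes N_{k-1}^r new terms at level k: N_k = 2 + N_{k-1}^2 + N_{k-1}.
N_0 = 2
N_1 = 2 + 2^2 + 2 = 8
N_2 = 2 + 8^2 + 8 = 74
Terms of depth exactly 2: N_2 − N_1 = 74 − 8 = 66.

66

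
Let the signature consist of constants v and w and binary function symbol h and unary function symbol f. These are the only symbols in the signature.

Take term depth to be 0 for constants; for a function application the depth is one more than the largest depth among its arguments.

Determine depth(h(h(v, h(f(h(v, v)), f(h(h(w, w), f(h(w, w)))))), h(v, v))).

depth(h(v, v)) = 1 + max(0, 0) = 1
depth(f(h(v, v))) = 1 + depth(h(v, v)) = 1 + 1 = 2
depth(h(w, w)) = 1 + max(0, 0) = 1
depth(f(h(w, w))) = 1 + depth(h(w, w)) = 1 + 1 = 2
depth(h(h(w, w), f(h(w, w)))) = 1 + max(1, 2) = 3
depth(f(h(h(w, w), f(h(w, w))))) = 1 + depth(h(h(w, w), f(h(w, w)))) = 1 + 3 = 4
depth(h(f(h(v, v)), f(h(h(w, w), f(h(w, w)))))) = 1 + max(2, 4) = 5
depth(h(v, h(f(h(v, v)), f(h(h(w, w), f(h(w, w))))))) = 1 + max(0, 5) = 6
depth(h(h(v, h(f(h(v, v)), f(h(h(w, w), f(h(w, w)))))), h(v, v))) = 1 + max(6, 1) = 7

7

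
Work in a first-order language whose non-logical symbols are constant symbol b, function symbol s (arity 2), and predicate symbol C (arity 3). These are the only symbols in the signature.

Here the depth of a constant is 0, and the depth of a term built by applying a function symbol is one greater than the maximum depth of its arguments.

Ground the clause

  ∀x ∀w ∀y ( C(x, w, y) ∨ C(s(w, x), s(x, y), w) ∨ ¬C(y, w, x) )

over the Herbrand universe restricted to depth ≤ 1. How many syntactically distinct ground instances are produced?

Ground terms of depth ≤ 1:
  Write N_k for the number of ground terms of depth ≤ k. A term of depth ≤ k is either a constant or a function symbol applied to arguments of depth ≤ k−1, so N_k = 1 + N_{k-1}^2.
  N_0 = 1
  N_1 = 1 + 1^2 = 2
  Explicitly: b, s(b, b).
So there are 2 ground terms available for substitution.
The body mentions every one of the 3 quantified variables; since ground terms form a free algebra, no two substitutions collapse to the same formula.
Number of ground instances = 2^3 = 8.

8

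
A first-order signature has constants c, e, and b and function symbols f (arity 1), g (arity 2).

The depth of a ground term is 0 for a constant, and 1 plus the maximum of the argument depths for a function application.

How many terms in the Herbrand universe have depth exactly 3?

59052

If N_k denotes the number of depth-≤k ground terms, the 3 constants give N_0 = 3, and each function symbol of arity r contributes N_{k-1}^r new terms at level k: N_k = 3 + N_{k-1} + N_{k-1}^2.
N_0 = 3
N_1 = 3 + 3 + 3^2 = 15
N_2 = 3 + 15 + 15^2 = 243
N_3 = 3 + 243 + 243^2 = 59295
Terms of depth exactly 3: N_3 − N_2 = 59295 − 243 = 59052.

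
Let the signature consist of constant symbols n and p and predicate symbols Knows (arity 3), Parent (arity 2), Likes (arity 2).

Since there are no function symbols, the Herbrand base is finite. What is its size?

With no function symbols, the Herbrand universe is just the 2 constants.
Ground atoms per predicate: Knows: 2^3 = 8, Parent: 2^2 = 4, Likes: 2^2 = 4.
Herbrand base size = 8 + 4 + 4 = 16.

16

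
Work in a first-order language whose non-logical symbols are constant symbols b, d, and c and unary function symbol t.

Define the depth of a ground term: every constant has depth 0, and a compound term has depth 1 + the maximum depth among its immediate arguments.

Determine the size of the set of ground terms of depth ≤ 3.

Count level by level. With function symbols t/1, the terms of depth ≤ k are the 3 constants together with each function applied to depth-≤(k−1) tuples, so N_k = 3 + N_{k-1}.
N_0 = 3
N_1 = 3 + 3 = 6
N_2 = 3 + 6 = 9
N_3 = 3 + 9 = 12
Explicitly: b, d, c, t(b), t(d), t(c), t(t(b)), t(t(d)), t(t(c)), t(t(t(b))), t(t(t(d))), t(t(t(c))).

12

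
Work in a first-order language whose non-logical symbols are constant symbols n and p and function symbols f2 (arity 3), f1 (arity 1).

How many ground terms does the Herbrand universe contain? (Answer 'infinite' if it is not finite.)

The signature has at least one function symbol (f2, arity 3) and at least one constant (n).
Iterating f2 gives infinitely many distinct ground terms: n, f2(n, n, n), f2(f2(n, n, n), f2(n, n, n), f2(n, n, n)), ...
So the Herbrand universe is infinite.

infinite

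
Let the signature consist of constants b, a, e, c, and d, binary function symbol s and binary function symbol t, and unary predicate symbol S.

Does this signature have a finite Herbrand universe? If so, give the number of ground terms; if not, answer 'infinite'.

The signature has at least one function symbol (s, arity 2) and at least one constant (b).
Iterating s gives infinitely many distinct ground terms: b, s(b, b), s(s(b, b), s(b, b)), ...
So the Herbrand universe is infinite.

infinite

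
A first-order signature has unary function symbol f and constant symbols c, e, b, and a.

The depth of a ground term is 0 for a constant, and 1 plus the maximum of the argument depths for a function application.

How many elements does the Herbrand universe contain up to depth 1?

8

Write N_k for the number of ground terms of depth ≤ k. A term of depth ≤ k is either a constant or a function symbol applied to arguments of depth ≤ k−1, so N_k = 4 + N_{k-1}.
N_0 = 4
N_1 = 4 + 4 = 8
Explicitly: c, e, b, a, f(c), f(e), f(b), f(a).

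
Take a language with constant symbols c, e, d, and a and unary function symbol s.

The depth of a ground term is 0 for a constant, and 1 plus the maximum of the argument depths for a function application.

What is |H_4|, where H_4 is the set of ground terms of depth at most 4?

Let N_k = |{terms of depth ≤ k}|. Then N_0 = 4 and N_k = 4 + N_{k-1} for k ≥ 1 (one summand per function symbol, arity giving the exponent).
N_0 = 4
N_1 = 4 + 4 = 8
N_2 = 4 + 8 = 12
N_3 = 4 + 12 = 16
N_4 = 4 + 16 = 20

20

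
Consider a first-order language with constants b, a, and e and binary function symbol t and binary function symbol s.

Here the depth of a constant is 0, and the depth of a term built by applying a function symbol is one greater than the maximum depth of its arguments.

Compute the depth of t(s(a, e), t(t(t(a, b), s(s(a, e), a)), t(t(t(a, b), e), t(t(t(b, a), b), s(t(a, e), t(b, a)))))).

depth(s(a, e)) = 1 + max(0, 0) = 1
depth(t(a, b)) = 1 + max(0, 0) = 1
depth(s(s(a, e), a)) = 1 + max(1, 0) = 2
depth(t(t(a, b), s(s(a, e), a))) = 1 + max(1, 2) = 3
depth(t(t(a, b), e)) = 1 + max(1, 0) = 2
depth(t(b, a)) = 1 + max(0, 0) = 1
depth(t(t(b, a), b)) = 1 + max(1, 0) = 2
depth(t(a, e)) = 1 + max(0, 0) = 1
depth(s(t(a, e), t(b, a))) = 1 + max(1, 1) = 2
depth(t(t(t(b, a), b), s(t(a, e), t(b, a)))) = 1 + max(2, 2) = 3
depth(t(t(t(a, b), e), t(t(t(b, a), b), s(t(a, e), t(b, a))))) = 1 + max(2, 3) = 4
depth(t(t(t(a, b), s(s(a, e), a)), t(t(t(a, b), e), t(t(t(b, a), b), s(t(a, e), t(b, a)))))) = 1 + max(3, 4) = 5
depth(t(s(a, e), t(t(t(a, b), s(s(a, e), a)), t(t(t(a, b), e), t(t(t(b, a), b), s(t(a, e), t(b, a))))))) = 1 + max(1, 5) = 6

6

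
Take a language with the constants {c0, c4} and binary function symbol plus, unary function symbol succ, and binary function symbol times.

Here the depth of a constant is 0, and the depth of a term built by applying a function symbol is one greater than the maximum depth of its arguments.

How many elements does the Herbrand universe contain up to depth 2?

Let N_k = |{terms of depth ≤ k}|. Then N_0 = 2 and N_k = 2 + N_{k-1}^2 + N_{k-1} + N_{k-1}^2 for k ≥ 1 (one summand per function symbol, arity giving the exponent).
N_0 = 2
N_1 = 2 + 2^2 + 2 + 2^2 = 12
N_2 = 2 + 12^2 + 12 + 12^2 = 302

302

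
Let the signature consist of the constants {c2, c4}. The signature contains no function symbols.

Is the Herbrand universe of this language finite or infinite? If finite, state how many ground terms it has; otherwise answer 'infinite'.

2

There are no function symbols, so every ground term is one of the 2 constants.
The Herbrand universe is {c2, c4}, which is finite with 2 elements.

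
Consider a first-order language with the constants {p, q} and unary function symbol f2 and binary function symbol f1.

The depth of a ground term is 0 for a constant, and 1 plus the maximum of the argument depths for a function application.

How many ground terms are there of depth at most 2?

If N_k denotes the number of depth-≤k ground terms, the 2 constants give N_0 = 2, and each function symbol of arity r contributes N_{k-1}^r new terms at level k: N_k = 2 + N_{k-1} + N_{k-1}^2.
N_0 = 2
N_1 = 2 + 2 + 2^2 = 8
N_2 = 2 + 8 + 8^2 = 74

74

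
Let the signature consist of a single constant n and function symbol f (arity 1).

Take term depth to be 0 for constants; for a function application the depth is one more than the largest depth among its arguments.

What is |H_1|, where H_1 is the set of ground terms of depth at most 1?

Count level by level. With function symbols f/1, the terms of depth ≤ k are the 1 constant together with each function applied to depth-≤(k−1) tuples, so N_k = 1 + N_{k-1}.
N_0 = 1
N_1 = 1 + 1 = 2
Explicitly: n, f(n).

2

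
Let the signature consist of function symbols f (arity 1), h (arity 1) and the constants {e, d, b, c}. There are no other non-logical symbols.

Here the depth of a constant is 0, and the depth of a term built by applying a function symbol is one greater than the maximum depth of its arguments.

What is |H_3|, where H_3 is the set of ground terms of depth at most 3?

60

Let N_k count ground terms of depth at most k. Each non-constant term of depth ≤ k is some function symbol applied to depth-≤(k−1) arguments, giving N_k = 4 + N_{k-1} + N_{k-1}.
N_0 = 4
N_1 = 4 + 4 + 4 = 12
N_2 = 4 + 12 + 12 = 28
N_3 = 4 + 28 + 28 = 60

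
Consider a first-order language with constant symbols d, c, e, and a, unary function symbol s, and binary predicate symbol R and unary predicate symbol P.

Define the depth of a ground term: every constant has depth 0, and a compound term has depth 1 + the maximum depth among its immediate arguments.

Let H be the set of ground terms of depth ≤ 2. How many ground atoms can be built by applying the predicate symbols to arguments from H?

156

First count ground terms of depth ≤ 2.
Count level by level. With function symbols s/1, the terms of depth ≤ k are the 4 constants together with each function applied to depth-≤(k−1) tuples, so N_k = 4 + N_{k-1}.
N_0 = 4
N_1 = 4 + 4 = 8
N_2 = 4 + 8 = 12
So |H| = 12.
A ground atom is a predicate applied to a tuple of terms from H, so the count is the sum over predicates of |H|^arity:
  R: 12^2 = 144;  P: 12
Total ground atoms: 144 + 12 = 156.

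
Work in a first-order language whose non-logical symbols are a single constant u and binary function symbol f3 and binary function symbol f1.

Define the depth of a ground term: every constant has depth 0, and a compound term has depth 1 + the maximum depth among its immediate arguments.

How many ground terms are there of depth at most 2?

19

Count level by level. With function symbols f3/2, f1/2, the terms of depth ≤ k are the 1 constant together with each function applied to depth-≤(k−1) tuples, so N_k = 1 + N_{k-1}^2 + N_{k-1}^2.
N_0 = 1
N_1 = 1 + 1^2 + 1^2 = 3
N_2 = 1 + 3^2 + 3^2 = 19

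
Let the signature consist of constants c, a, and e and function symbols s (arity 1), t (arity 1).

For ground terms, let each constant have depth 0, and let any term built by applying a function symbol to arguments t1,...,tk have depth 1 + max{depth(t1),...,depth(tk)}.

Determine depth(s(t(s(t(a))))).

4

depth(t(a)) = 1 + depth(a) = 1 + 0 = 1
depth(s(t(a))) = 1 + depth(t(a)) = 1 + 1 = 2
depth(t(s(t(a)))) = 1 + depth(s(t(a))) = 1 + 2 = 3
depth(s(t(s(t(a))))) = 1 + depth(t(s(t(a)))) = 1 + 3 = 4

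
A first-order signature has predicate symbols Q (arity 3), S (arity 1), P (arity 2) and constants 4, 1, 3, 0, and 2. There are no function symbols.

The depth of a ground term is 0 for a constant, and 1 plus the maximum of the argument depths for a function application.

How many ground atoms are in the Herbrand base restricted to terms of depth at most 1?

First count ground terms of depth ≤ 1.
With no function symbols every ground term is a constant, so there are exactly 5 ground terms at every depth bound.
N_0 = 5
N_1 = 5
Explicitly: 4, 1, 3, 0, 2.
So |H| = 5.
A ground atom is a predicate applied to a tuple of terms from H, so the count is the sum over predicates of |H|^arity:
  Q: 5^3 = 125;  S: 5;  P: 5^2 = 25
Total ground atoms: 125 + 5 + 25 = 155.

155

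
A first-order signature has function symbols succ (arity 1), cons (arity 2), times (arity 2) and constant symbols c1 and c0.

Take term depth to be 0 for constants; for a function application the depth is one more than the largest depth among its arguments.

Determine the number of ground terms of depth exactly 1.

10

Let N_k = |{terms of depth ≤ k}|. Then N_0 = 2 and N_k = 2 + N_{k-1} + N_{k-1}^2 + N_{k-1}^2 for k ≥ 1 (one summand per function symbol, arity giving the exponent).
N_0 = 2
N_1 = 2 + 2 + 2^2 + 2^2 = 12
Terms of depth exactly 1: N_1 − N_0 = 12 − 2 = 10.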